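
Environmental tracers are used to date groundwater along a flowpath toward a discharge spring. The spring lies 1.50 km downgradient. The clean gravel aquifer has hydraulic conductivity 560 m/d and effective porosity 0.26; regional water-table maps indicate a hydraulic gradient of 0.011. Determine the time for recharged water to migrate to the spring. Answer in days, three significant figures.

63.3 days

Specific discharge q = 560 × 0.011 = 6.160 m/d
Average linear velocity = 6.160 / 0.26 = 23.69 m/d
L = 1.50 km = 1500 m
t = L / v = 1500 / 23.69 = 63.31 d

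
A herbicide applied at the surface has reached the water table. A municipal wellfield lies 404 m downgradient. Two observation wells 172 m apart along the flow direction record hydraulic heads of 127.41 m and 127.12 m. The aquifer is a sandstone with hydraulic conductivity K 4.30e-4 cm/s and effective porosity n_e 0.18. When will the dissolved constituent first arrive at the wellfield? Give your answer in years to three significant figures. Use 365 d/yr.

Hydraulic gradient i = (127.41 − 127.12) / 172 = 0.29 / 172 = 0.001686
K = 4.30e-4 cm/s × 864 = 0.3715 m/d
Specific discharge q = 0.3715 × 0.001686 = 6.264e-4 m/d
Seepage velocity v = q / n = 6.264e-4 / 0.18 = 0.003480 m/d
t = L / v = 404 / 0.003480 = 116100 d
   = 116100 / 365 = 318 yr

318 years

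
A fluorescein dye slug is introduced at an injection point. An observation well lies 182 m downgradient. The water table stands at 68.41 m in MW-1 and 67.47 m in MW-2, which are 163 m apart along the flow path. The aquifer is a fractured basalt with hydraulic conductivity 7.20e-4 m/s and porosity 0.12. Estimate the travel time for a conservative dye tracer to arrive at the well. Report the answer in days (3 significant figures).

Hydraulic gradient i = (68.41 − 67.47) / 163 = 0.94 / 163 = 0.005767
K = 7.20e-4 m/s × 86400 s/d = 62.21 m/d
Specific discharge q = 62.21 × 0.005767 = 0.3587 m/d
Average linear velocity = 0.3587 / 0.12 = 2.990 m/d
t = L / v = 182 / 2.990 = 60.88 d

60.9 days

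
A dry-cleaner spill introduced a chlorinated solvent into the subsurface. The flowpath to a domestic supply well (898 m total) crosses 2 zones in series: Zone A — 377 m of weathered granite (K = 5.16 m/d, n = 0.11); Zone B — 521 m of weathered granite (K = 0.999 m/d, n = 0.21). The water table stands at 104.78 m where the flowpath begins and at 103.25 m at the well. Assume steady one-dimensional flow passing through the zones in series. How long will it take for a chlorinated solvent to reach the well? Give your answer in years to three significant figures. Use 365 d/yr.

161 years

Total head drop ΔH = 104.78 − 103.25 = 1.53 m
Steady 1-D flow in series ⇒ the Darcy flux q is identical in every zone and the zone head losses add (resistances L/K in series).
Σ(L/K) = 377/5.16 + 521/0.999 = 73.06 + 521.5 = 594.6 d
q = ΔH / Σ(L/K) = 1.53 / 594.6 = 0.002573 m/d (same in every zone)
Zone A: v = q/n = 0.002573/0.11 = 0.02339 m/d → t_A = 377/0.02339 = 16120 d
Zone B: v = q/n = 0.002573/0.21 = 0.01225 m/d → t_B = 521/0.01225 = 42520 d
Total t = 16120 + 42520 = 58630 d
   = 58630 / 365 = 161 yr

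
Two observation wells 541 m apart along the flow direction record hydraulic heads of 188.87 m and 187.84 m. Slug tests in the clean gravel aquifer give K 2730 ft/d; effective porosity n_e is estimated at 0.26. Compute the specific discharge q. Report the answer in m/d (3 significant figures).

Hydraulic gradient i = (188.87 − 187.84) / 541 = 1.03 / 541 = 0.001904
K = 2730 ft/d × 0.3048 = 832.1 m/d
Specific discharge q = 832.1 × 0.001904 = 1.584 m/d

1.58 m/d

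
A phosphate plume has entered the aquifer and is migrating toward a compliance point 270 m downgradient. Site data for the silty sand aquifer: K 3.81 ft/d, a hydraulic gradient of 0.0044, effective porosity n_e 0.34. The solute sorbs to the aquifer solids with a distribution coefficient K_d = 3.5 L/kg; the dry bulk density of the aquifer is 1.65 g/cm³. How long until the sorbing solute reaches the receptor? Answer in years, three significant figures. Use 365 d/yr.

885 years

K = 3.81 ft/d × 0.3048 = 1.161 m/d
q = Ki = 1.161 × 0.0044 = 0.005110 m/d
Seepage velocity v = q / n = 0.005110 / 0.34 = 0.01503 m/d
Retardation R = 1 + ρ_b·K_d/n = 1 + 1.65×3.5/0.34 = 17.99
Contaminant velocity v_c = v/R = 0.01503/17.99 = 8.356e-4 m/d
t = L/v_c = 270/8.356e-4 = 323100 d
   = 323100/365 = 885 yr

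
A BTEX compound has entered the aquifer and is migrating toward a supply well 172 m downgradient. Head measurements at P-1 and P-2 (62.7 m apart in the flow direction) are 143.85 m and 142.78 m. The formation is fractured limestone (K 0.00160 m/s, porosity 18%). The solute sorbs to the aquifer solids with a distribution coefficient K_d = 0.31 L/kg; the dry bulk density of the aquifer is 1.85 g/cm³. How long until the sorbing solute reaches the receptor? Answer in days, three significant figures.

54.9 days

Hydraulic gradient i = (143.85 − 142.78) / 62.7 = 1.07 / 62.7 = 0.01707
K = 0.00160 m/s × 86400 s/d = 138.2 m/d
Specific discharge q = 138.2 × 0.01707 = 2.359 m/d
Average linear velocity = 2.359 / 0.18 = 13.11 m/d
Retardation R = 1 + ρ_b·K_d/n = 1 + 1.85×0.31/0.18 = 4.186
Contaminant velocity v_c = v/R = 13.11/4.186 = 3.131 m/d
t = L/v_c = 172/3.131 = 54.94 d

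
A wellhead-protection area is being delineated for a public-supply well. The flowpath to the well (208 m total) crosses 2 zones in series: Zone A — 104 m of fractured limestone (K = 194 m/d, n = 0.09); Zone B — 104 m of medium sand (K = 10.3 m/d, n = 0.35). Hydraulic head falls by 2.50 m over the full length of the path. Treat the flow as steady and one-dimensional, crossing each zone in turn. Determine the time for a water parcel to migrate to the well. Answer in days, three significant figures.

Steady 1-D flow in series ⇒ the Darcy flux q is identical in every zone and the zone head losses add (resistances L/K in series).
Σ(L/K) = 104/194 + 104/10.3 = 0.5361 + 10.10 = 10.63 d
q = ΔH / Σ(L/K) = 2.50 / 10.63 = 0.2351 m/d (same in every zone)
Zone A: v = q/n = 0.2351/0.09 = 2.612 m/d → t_A = 104/2.612 = 39.81 d
Zone B: v = q/n = 0.2351/0.35 = 0.6718 m/d → t_B = 104/0.6718 = 154.8 d
Total t = 39.81 + 154.8 = 194.6 d

195 days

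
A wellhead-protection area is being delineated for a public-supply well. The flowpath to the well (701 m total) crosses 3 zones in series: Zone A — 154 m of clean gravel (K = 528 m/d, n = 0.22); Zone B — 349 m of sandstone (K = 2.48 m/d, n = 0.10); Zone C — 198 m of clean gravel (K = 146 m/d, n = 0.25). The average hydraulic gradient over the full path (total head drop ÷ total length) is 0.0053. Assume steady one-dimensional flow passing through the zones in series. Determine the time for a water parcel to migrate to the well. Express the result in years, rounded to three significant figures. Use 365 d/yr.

For zones in series the flux q is common to all zones; the equivalent conductivity is the harmonic (thickness-weighted) mean, K_eq = L_total / Σ(L_j/K_j).
Σ(L/K) = 154/528 + 349/2.48 + 198/146 = 0.2917 + 140.7 + 1.356 = 142.4 d
K_eq = L_total / Σ(L/K) = 701 / 142.4 = 4.924 m/d
q = K_eq · i = 4.924 × 0.0053 = 0.02610 m/d (same in every zone)
Zone A: v = q/n = 0.02610/0.22 = 0.1186 m/d → t_A = 154/0.1186 = 1298 d
Zone B: v = q/n = 0.02610/0.10 = 0.2610 m/d → t_B = 349/0.2610 = 1337 d
Zone C: v = q/n = 0.02610/0.25 = 0.1044 m/d → t_C = 198/0.1044 = 1897 d
Total t = 1298 + 1337 + 1897 = 4533 d
   = 4533 / 365 = 12.4 yr

12.4 years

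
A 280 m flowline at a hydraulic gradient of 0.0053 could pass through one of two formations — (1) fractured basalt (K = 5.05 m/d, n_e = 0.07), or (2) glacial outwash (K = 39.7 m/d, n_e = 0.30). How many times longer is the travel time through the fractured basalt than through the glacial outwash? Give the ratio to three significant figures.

Unit 1 (fractured basalt): v = 5.05×0.0053/0.07 = 0.3824 m/d, t = 280/0.3824 = 732.3 d
Unit 2 (glacial outwash): v = 39.7×0.0053/0.30 = 0.7014 m/d, t = 280/0.7014 = 399.2 d
t(fractured basalt) / t(glacial outwash) = 732.3/399.2 = 1.83

1.83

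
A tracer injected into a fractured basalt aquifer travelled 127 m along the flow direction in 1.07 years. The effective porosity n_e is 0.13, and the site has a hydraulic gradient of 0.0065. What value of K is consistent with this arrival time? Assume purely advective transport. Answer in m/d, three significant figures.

t = 1.07 years = 390.6 d
v = L / t = 127 / 390.6 = 0.3252 m/d
K = v · n / i = 0.3252 × 0.13 / 0.0065 = 6.50 m/d

6.50 m/d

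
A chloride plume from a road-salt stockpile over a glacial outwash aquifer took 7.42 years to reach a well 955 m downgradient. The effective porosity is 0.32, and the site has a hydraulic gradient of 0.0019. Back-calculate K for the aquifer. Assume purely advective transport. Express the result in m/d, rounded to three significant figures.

59.4 m/d

t = 7.42 years = 2708 d
v = L / t = 955 / 2708 = 0.3526 m/d
K = v · n / i = 0.3526 × 0.32 / 0.0019 = 59.4 m/d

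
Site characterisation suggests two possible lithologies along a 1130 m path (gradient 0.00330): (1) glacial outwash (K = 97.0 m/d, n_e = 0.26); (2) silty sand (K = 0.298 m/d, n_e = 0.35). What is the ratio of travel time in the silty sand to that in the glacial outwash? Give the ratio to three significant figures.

Unit 1 (glacial outwash): v = 97.0×0.0033/0.26 = 1.231 m/d, t = 1130/1.231 = 917.8 d
Unit 2 (silty sand): v = 0.298×0.0033/0.35 = 0.002810 m/d, t = 1130/0.002810 = 402200 d
t(silty sand) / t(glacial outwash) = 402200/917.8 = 438

438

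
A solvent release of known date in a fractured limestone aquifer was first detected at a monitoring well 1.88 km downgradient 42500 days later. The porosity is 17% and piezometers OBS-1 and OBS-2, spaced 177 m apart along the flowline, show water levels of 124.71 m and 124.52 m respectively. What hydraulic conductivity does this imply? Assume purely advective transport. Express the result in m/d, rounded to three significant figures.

7.01 m/d

Hydraulic gradient i = (124.71 − 124.52) / 177 = 0.19 / 177 = 0.001073
L = 1.88 km = 1880 m
v = L / t = 1880 / 42500 = 0.04424 m/d
K = v · n / i = 0.04424 × 0.17 / 0.001073 = 7.01 m/d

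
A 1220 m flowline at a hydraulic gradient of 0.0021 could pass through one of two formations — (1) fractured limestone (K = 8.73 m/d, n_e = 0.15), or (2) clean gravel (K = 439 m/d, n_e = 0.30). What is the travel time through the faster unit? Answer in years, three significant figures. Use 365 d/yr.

Unit 1 (fractured limestone): v = 8.73×0.0021/0.15 = 0.1222 m/d, t = 1220/0.1222 = 9982 d
Unit 2 (clean gravel): v = 439×0.0021/0.30 = 3.073 m/d, t = 1220/3.073 = 397.0 d
Faster: 397.0 d / 365 = 1.09 yr

1.09 years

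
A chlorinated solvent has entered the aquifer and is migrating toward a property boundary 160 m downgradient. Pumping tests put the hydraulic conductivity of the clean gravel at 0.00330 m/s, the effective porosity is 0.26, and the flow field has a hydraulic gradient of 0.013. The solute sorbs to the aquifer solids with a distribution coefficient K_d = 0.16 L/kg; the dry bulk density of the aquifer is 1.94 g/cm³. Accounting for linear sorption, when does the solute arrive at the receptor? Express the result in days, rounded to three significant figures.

24.6 days

K = 0.00330 m/s × 86400 s/d = 285.1 m/d
Darcy flux q = K·i = 285.1 × 0.013 = 3.707 m/d
v_s = q/n_e = 3.707/0.26 = 14.26 m/d
Retardation R = 1 + ρ_b·K_d/n = 1 + 1.94×0.16/0.26 = 2.194
Contaminant velocity v_c = v/R = 14.26/2.194 = 6.498 m/d
t = L/v_c = 160/6.498 = 24.62 d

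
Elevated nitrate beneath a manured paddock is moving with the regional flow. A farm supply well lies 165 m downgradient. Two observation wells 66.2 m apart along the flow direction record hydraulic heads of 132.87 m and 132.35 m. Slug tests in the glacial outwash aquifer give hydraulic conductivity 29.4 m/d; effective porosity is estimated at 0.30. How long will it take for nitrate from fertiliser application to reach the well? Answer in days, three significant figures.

214 days

Hydraulic gradient i = (132.87 − 132.35) / 66.2 = 0.52 / 66.2 = 0.007855
Darcy flux q = K·i = 29.4 × 0.007855 = 0.2309 m/d
v_s = q/n_e = 0.2309/0.30 = 0.7698 m/d
t = L / v = 165 / 0.7698 = 214.3 d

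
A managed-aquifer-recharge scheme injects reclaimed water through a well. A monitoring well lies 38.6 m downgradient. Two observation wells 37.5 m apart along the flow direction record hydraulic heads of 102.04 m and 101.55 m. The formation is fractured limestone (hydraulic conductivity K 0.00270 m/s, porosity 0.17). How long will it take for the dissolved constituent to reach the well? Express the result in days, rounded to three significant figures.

Hydraulic gradient i = (102.04 − 101.55) / 37.5 = 0.49 / 37.5 = 0.01307
K = 0.00270 m/s × 86400 s/d = 233.3 m/d
Darcy flux q = K·i = 233.3 × 0.01307 = 3.048 m/d
Seepage velocity v = q / n = 3.048 / 0.17 = 17.93 m/d
t = L / v = 38.6 / 17.93 = 2.153 d

2.15 days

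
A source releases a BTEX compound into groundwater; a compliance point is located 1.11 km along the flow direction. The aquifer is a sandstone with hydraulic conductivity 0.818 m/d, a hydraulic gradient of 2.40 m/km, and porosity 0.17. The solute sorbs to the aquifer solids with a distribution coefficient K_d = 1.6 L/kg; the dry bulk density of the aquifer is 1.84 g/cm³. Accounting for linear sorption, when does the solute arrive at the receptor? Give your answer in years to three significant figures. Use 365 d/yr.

4820 years

q = Ki = 0.818 × 0.0024 = 0.001963 m/d
v = Ki/n = 0.818·0.0024/0.17 = 0.01155 m/d
Retardation R = 1 + ρ_b·K_d/n = 1 + 1.84×1.6/0.17 = 18.32
Contaminant velocity v_c = v/R = 0.01155/18.32 = 6.304e-4 m/d
L = 1.11 km = 1110 m
t = L/v_c = 1110/6.304e-4 = 1.761e6 d
   = 1.761e6/365 = 4820 yr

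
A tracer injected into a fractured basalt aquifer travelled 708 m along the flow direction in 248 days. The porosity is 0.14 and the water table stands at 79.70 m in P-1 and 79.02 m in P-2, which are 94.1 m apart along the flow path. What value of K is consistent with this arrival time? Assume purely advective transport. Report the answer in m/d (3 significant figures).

Hydraulic gradient i = (79.70 − 79.02) / 94.1 = 0.68 / 94.1 = 0.007226
v = L / t = 708 / 248 = 2.855 m/d
K = v · n / i = 2.855 × 0.14 / 0.007226 = 55.3 m/d

55.3 m/d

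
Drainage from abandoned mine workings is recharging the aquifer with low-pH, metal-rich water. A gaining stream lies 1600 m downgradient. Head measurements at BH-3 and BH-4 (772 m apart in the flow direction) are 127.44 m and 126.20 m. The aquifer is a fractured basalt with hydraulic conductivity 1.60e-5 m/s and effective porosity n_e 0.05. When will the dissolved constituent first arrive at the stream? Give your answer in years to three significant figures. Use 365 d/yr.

98.7 years

Hydraulic gradient i = (127.44 − 126.20) / 772 = 1.24 / 772 = 0.001606
K = 1.60e-5 m/s × 86400 s/d = 1.382 m/d
q = Ki = 1.382 × 0.001606 = 0.002220 m/d
v_s = q/n_e = 0.002220/0.05 = 0.04441 m/d
t = L / v = 1600 / 0.04441 = 36030 d
   = 36030 / 365 = 98.7 yr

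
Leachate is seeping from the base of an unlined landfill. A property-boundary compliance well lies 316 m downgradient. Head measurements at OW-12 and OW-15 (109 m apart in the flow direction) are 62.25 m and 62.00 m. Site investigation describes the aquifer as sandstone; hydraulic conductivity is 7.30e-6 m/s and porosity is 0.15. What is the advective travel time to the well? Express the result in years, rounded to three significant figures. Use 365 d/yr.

89.8 years

Hydraulic gradient i = (62.25 − 62.00) / 109 = 0.25 / 109 = 0.002294
K = 7.30e-6 m/s × 86400 s/d = 0.6307 m/d
q = Ki = 0.6307 × 0.002294 = 0.001447 m/d
v_s = q/n_e = 0.001447/0.15 = 0.009644 m/d
t = L / v = 316 / 0.009644 = 32770 d
   = 32770 / 365 = 89.8 yr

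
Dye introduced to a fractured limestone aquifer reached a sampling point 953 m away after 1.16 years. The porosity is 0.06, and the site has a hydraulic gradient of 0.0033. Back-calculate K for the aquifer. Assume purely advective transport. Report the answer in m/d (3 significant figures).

t = 1.16 years = 423.4 d
v = L / t = 953 / 423.4 = 2.251 m/d
K = v · n / i = 2.251 × 0.06 / 0.0033 = 40.9 m/d

40.9 m/d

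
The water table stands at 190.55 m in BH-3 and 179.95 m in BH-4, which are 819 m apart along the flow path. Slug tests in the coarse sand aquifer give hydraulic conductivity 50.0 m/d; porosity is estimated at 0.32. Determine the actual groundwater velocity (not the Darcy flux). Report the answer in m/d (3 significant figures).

Hydraulic gradient i = (190.55 − 179.95) / 819 = 10.60 / 819 = 0.01294
Specific discharge q = 50.0 × 0.01294 = 0.6471 m/d
Average linear velocity = 0.6471 / 0.32 = 2.022 m/d

2.02 m/d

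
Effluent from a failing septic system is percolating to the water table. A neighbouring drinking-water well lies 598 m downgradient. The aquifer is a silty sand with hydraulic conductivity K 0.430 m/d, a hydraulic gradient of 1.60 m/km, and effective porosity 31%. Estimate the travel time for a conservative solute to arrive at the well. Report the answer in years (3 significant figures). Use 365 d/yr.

738 years

Darcy flux q = K·i = 0.430 × 0.0016 = 6.880e-4 m/d
v = Ki/n = 0.430·0.0016/0.31 = 0.002219 m/d
t = L / v = 598 / 0.002219 = 269400 d
   = 269400 / 365 = 738 yr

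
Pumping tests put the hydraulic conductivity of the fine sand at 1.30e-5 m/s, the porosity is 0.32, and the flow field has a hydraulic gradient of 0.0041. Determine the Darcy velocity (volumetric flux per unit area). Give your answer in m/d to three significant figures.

0.00461 m/d

K = 1.30e-5 m/s × 86400 s/d = 1.123 m/d
q = Ki = 1.123 × 0.0041 = 0.004605 m/d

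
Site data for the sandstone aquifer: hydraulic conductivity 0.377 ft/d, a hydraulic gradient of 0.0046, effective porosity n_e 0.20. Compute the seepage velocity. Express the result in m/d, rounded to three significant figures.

K = 0.377 ft/d × 0.3048 = 0.1149 m/d
Darcy flux q = K·i = 0.1149 × 0.0046 = 5.286e-4 m/d
v = Ki/n = 0.1149·0.0046/0.20 = 0.002643 m/d

0.00264 m/d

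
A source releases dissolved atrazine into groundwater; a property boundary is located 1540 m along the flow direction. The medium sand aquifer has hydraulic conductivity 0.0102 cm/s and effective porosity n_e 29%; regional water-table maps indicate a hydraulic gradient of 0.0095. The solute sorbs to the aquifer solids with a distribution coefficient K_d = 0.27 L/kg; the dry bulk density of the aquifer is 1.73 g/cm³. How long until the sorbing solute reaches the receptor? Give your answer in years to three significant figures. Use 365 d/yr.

K = 0.0102 cm/s × 864 = 8.813 m/d
Specific discharge q = 8.813 × 0.0095 = 0.08372 m/d
Average linear velocity = 0.08372 / 0.29 = 0.2887 m/d
Retardation R = 1 + ρ_b·K_d/n = 1 + 1.73×0.27/0.29 = 2.611
Contaminant velocity v_c = v/R = 0.2887/2.611 = 0.1106 m/d
t = L/v_c = 1540/0.1106 = 13930 d
   = 13930/365 = 38.2 yr

38.2 years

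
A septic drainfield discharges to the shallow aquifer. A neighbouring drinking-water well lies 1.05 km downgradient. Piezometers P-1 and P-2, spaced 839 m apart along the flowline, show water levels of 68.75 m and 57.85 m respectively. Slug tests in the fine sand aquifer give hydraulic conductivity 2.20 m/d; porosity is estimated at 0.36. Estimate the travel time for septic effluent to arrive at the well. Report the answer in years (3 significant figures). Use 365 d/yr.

Hydraulic gradient i = (68.75 − 57.85) / 839 = 10.90 / 839 = 0.01299
Specific discharge q = 2.20 × 0.01299 = 0.02858 m/d
Average linear velocity = 0.02858 / 0.36 = 0.07939 m/d
L = 1.05 km = 1050 m
t = L / v = 1050 / 0.07939 = 13230 d
   = 13230 / 365 = 36.2 yr

36.2 years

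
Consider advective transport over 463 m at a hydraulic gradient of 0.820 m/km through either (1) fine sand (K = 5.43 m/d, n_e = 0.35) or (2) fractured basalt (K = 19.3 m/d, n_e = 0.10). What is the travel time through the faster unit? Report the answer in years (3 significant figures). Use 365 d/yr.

Unit 1 (fine sand): v = 5.43×8.2e-4/0.35 = 0.01272 m/d, t = 463/0.01272 = 36390 d
Unit 2 (fractured basalt): v = 19.3×8.2e-4/0.10 = 0.1583 m/d, t = 463/0.1583 = 2926 d
Faster: 2926 d / 365 = 8.02 yr

8.02 years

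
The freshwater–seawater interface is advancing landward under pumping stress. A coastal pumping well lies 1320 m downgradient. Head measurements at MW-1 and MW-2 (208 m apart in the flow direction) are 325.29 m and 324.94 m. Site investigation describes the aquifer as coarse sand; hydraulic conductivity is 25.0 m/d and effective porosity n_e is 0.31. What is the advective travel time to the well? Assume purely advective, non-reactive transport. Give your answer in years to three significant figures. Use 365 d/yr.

26.7 years

Hydraulic gradient i = (325.29 − 324.94) / 208 = 0.35 / 208 = 0.001683
Specific discharge q = 25.0 × 0.001683 = 0.04207 m/d
Seepage velocity v = q / n = 0.04207 / 0.31 = 0.1357 m/d
t = L / v = 1320 / 0.1357 = 9727 d
   = 9727 / 365 = 26.7 yr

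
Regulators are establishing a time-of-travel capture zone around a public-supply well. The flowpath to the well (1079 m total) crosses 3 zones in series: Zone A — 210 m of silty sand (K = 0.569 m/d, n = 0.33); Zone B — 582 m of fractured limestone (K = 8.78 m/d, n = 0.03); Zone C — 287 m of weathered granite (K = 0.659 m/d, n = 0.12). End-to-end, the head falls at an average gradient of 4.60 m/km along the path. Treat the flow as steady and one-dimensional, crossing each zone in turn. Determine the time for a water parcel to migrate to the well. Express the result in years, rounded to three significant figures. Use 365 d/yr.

For zones in series the flux q is common to all zones; the equivalent conductivity is the harmonic (thickness-weighted) mean, K_eq = L_total / Σ(L_j/K_j).
Σ(L/K) = 210/0.569 + 582/8.78 + 287/0.659 = 369.1 + 66.29 + 435.5 = 870.9 d
K_eq = L_total / Σ(L/K) = 1079 / 870.9 = 1.239 m/d
q = K_eq · i = 1.239 × 0.0046 = 0.005699 m/d (same in every zone)
Zone A: v = q/n = 0.005699/0.33 = 0.01727 m/d → t_A = 210/0.01727 = 12160 d
Zone B: v = q/n = 0.005699/0.03 = 0.1900 m/d → t_B = 582/0.1900 = 3063 d
Zone C: v = q/n = 0.005699/0.12 = 0.04749 m/d → t_C = 287/0.04749 = 6043 d
Total t = 12160 + 3063 + 6043 = 21270 d
   = 21270 / 365 = 58.3 yr

58.3 years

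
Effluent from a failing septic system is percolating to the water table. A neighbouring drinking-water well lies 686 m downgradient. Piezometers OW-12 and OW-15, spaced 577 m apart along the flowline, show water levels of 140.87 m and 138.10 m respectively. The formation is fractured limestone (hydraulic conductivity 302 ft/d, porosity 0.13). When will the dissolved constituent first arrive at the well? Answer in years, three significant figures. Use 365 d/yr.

Hydraulic gradient i = (140.87 − 138.10) / 577 = 2.77 / 577 = 0.004801
K = 302 ft/d × 0.3048 = 92.05 m/d
Darcy flux q = K·i = 92.05 × 0.004801 = 0.4419 m/d
v_s = q/n_e = 0.4419/0.13 = 3.399 m/d
t = L / v = 686 / 3.399 = 201.8 d
   = 201.8 / 365 = 0.553 yr

0.553 years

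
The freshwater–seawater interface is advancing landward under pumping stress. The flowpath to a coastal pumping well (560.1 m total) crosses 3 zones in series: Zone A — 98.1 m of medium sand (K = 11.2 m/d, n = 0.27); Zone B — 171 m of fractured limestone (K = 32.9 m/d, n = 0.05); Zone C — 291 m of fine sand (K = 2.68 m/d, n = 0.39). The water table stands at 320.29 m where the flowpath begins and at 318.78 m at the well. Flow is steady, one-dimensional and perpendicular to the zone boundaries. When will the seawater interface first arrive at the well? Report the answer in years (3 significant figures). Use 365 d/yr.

Total head drop ΔH = 320.29 − 318.78 = 1.51 m
Steady 1-D flow in series ⇒ the Darcy flux q is identical in every zone and the zone head losses add (resistances L/K in series).
Σ(L/K) = 98.1/11.2 + 171/32.9 + 291/2.68 = 8.759 + 5.198 + 108.6 = 122.5 d
q = ΔH / Σ(L/K) = 1.51 / 122.5 = 0.01232 m/d (same in every zone)
Zone A: v = q/n = 0.01232/0.27 = 0.04564 m/d → t_A = 98.1/0.04564 = 2149 d
Zone B: v = q/n = 0.01232/0.05 = 0.2465 m/d → t_B = 171/0.2465 = 693.8 d
Zone C: v = q/n = 0.01232/0.39 = 0.03160 m/d → t_C = 291/0.03160 = 9210 d
Total t = 2149 + 693.8 + 9210 = 12050 d
   = 12050 / 365 = 33.0 yr

33.0 years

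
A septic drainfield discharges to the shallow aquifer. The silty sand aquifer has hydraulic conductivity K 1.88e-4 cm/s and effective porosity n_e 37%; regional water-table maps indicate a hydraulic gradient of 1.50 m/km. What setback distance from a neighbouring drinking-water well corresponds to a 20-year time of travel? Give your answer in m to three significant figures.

K = 1.88e-4 cm/s × 864 = 0.1624 m/d
Specific discharge q = 0.1624 × 0.0015 = 2.436e-4 m/d
Average linear velocity = 2.436e-4 / 0.37 = 6.585e-4 m/d
T = 20 yr × 365 = 7300 d
L = v × T = 6.585e-4 × 7300 = 4.807 m

4.81 m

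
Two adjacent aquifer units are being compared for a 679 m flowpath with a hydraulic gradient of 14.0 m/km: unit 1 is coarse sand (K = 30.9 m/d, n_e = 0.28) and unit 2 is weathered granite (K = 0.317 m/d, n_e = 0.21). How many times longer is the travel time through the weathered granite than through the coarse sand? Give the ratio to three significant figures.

73.1

Unit 1 (coarse sand): v = 30.9×0.014/0.28 = 1.545 m/d, t = 679/1.545 = 439.5 d
Unit 2 (weathered granite): v = 0.317×0.014/0.21 = 0.02113 m/d, t = 679/0.02113 = 32130 d
t(weathered granite) / t(coarse sand) = 32130/439.5 = 73.1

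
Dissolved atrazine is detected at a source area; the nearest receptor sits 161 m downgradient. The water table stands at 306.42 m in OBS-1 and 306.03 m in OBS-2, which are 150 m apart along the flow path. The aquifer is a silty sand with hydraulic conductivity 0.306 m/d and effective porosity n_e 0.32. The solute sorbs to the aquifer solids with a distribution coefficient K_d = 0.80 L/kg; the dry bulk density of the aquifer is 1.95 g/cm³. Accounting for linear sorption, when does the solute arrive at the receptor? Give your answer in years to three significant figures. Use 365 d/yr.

Hydraulic gradient i = (306.42 − 306.03) / 150 = 0.39 / 150 = 0.002600
Darcy flux q = K·i = 0.306 × 0.002600 = 7.956e-4 m/d
Average linear velocity = 7.956e-4 / 0.32 = 0.002486 m/d
Retardation R = 1 + ρ_b·K_d/n = 1 + 1.95×0.80/0.32 = 5.875
Contaminant velocity v_c = v/R = 0.002486/5.875 = 4.232e-4 m/d
t = L/v_c = 161/4.232e-4 = 380400 d
   = 380400/365 = 1040 yr

1040 years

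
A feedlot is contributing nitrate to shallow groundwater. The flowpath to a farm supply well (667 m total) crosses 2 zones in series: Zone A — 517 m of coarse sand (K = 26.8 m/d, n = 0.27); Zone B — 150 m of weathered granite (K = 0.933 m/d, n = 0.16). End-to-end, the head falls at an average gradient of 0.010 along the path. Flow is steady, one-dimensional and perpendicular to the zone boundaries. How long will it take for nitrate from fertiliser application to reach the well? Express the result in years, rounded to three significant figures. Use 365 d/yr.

12.1 years

Continuity: the same q passes through each zone, so ΔH = q·Σ(L_j/K_j) — the zones act as resistances in series.
Σ(L/K) = 517/26.8 + 150/0.933 = 19.29 + 160.8 = 180.1 d
K_eq = L_total / Σ(L/K) = 667 / 180.1 = 3.704 m/d
q = K_eq · i = 3.704 × 0.010 = 0.03704 m/d (same in every zone)
Zone A: v = q/n = 0.03704/0.27 = 0.1372 m/d → t_A = 517/0.1372 = 3768 d
Zone B: v = q/n = 0.03704/0.16 = 0.2315 m/d → t_B = 150/0.2315 = 647.9 d
Total t = 3768 + 647.9 = 4416 d
   = 4416 / 365 = 12.1 yr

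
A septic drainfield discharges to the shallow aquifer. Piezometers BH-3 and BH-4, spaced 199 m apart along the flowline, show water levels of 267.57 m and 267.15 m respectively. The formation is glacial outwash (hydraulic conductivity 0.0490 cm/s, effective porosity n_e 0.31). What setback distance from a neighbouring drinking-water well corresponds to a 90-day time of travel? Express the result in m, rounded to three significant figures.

25.9 m

Hydraulic gradient i = (267.57 − 267.15) / 199 = 0.42 / 199 = 0.002111
K = 0.0490 cm/s × 864 = 42.34 m/d
q = Ki = 42.34 × 0.002111 = 0.08935 m/d
Seepage velocity v = q / n = 0.08935 / 0.31 = 0.2882 m/d
L = v × T = 0.2882 × 90 = 25.94 m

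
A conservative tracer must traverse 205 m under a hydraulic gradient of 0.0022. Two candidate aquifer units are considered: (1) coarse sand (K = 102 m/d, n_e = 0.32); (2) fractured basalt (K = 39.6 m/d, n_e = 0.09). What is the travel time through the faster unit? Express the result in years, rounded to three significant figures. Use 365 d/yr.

Unit 1 (coarse sand): v = 102×0.0022/0.32 = 0.7013 m/d, t = 205/0.7013 = 292.3 d
Unit 2 (fractured basalt): v = 39.6×0.0022/0.09 = 0.9680 m/d, t = 205/0.9680 = 211.8 d
Faster: 211.8 d / 365 = 0.580 yr

0.580 years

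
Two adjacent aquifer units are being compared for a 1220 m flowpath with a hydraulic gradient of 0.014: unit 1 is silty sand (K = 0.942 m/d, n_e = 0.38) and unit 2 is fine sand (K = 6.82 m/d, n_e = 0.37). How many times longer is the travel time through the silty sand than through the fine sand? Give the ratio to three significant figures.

7.44

Unit 1 (silty sand): v = 0.942×0.014/0.38 = 0.03471 m/d, t = 1220/0.03471 = 35150 d
Unit 2 (fine sand): v = 6.82×0.014/0.37 = 0.2581 m/d, t = 1220/0.2581 = 4728 d
t(silty sand) / t(fine sand) = 35150/4728 = 7.44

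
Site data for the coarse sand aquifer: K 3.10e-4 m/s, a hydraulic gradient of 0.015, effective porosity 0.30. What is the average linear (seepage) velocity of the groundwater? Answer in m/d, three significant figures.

K = 3.10e-4 m/s × 86400 s/d = 26.78 m/d
Darcy flux q = K·i = 26.78 × 0.015 = 0.4018 m/d
Seepage velocity v = q / n = 0.4018 / 0.30 = 1.339 m/d

1.34 m/d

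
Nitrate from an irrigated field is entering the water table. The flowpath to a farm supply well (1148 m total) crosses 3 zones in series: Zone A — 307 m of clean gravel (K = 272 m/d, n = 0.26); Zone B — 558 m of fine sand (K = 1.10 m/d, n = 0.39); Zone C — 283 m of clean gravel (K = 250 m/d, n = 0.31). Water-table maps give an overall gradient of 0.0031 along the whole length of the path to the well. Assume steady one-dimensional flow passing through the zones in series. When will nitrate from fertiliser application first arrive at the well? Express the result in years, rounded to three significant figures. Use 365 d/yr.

151 years

Steady 1-D flow in series ⇒ the Darcy flux q is identical in every zone and the zone head losses add (resistances L/K in series).
Σ(L/K) = 307/272 + 558/1.10 + 283/250 = 1.129 + 507.3 + 1.132 = 509.5 d
K_eq = L_total / Σ(L/K) = 1148 / 509.5 = 2.253 m/d
q = K_eq · i = 2.253 × 0.0031 = 0.006984 m/d (same in every zone)
Zone A: v = q/n = 0.006984/0.26 = 0.02686 m/d → t_A = 307/0.02686 = 11430 d
Zone B: v = q/n = 0.006984/0.39 = 0.01791 m/d → t_B = 558/0.01791 = 31160 d
Zone C: v = q/n = 0.006984/0.31 = 0.02253 m/d → t_C = 283/0.02253 = 12560 d
Total t = 11430 + 31160 + 12560 = 55150 d
   = 55150 / 365 = 151 yr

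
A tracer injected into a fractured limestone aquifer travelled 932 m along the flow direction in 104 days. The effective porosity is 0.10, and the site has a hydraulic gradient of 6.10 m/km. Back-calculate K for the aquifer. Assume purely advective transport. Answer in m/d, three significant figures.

v = L / t = 932 / 104 = 8.962 m/d
K = v · n / i = 8.962 × 0.10 / 0.0061 = 147 m/d

147 m/d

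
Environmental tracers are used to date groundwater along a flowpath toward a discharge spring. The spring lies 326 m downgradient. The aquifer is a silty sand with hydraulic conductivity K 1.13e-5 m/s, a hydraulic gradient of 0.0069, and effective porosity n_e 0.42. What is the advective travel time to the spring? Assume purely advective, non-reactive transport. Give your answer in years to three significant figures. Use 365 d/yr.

55.7 years

K = 1.13e-5 m/s × 86400 s/d = 0.9763 m/d
Darcy flux q = K·i = 0.9763 × 0.0069 = 0.006737 m/d
v_s = q/n_e = 0.006737/0.42 = 0.01604 m/d
t = L / v = 326 / 0.01604 = 20320 d
   = 20320 / 365 = 55.7 yr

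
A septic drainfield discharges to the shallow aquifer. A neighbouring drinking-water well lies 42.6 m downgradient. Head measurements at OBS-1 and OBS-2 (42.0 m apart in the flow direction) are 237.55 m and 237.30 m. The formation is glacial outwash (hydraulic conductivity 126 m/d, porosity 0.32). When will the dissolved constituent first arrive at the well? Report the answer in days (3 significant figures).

18.2 days

Hydraulic gradient i = (237.55 − 237.30) / 42.0 = 0.25 / 42.0 = 0.005952
q = Ki = 126 × 0.005952 = 0.7500 m/d
v_s = q/n_e = 0.7500/0.32 = 2.344 m/d
t = L / v = 42.6 / 2.344 = 18.18 d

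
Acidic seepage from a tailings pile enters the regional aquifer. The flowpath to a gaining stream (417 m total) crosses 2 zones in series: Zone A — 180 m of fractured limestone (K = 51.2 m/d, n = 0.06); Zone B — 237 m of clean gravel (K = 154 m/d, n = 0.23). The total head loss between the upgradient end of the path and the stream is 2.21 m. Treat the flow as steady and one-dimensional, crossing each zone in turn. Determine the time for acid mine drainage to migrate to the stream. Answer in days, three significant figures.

149 days

Steady 1-D flow in series ⇒ the Darcy flux q is identical in every zone and the zone head losses add (resistances L/K in series).
Σ(L/K) = 180/51.2 + 237/154 = 3.516 + 1.539 = 5.055 d
q = ΔH / Σ(L/K) = 2.21 / 5.055 = 0.4372 m/d (same in every zone)
Zone A: v = q/n = 0.4372/0.06 = 7.287 m/d → t_A = 180/7.287 = 24.70 d
Zone B: v = q/n = 0.4372/0.23 = 1.901 m/d → t_B = 237/1.901 = 124.7 d
Total t = 24.70 + 124.7 = 149.4 d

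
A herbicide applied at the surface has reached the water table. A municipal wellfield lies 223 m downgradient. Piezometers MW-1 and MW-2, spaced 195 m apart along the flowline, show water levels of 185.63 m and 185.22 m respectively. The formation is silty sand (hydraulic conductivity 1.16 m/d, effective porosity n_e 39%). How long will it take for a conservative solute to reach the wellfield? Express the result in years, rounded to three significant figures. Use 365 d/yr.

97.7 years

Hydraulic gradient i = (185.63 − 185.22) / 195 = 0.41 / 195 = 0.002103
Darcy flux q = K·i = 1.16 × 0.002103 = 0.002439 m/d
v_s = q/n_e = 0.002439/0.39 = 0.006254 m/d
t = L / v = 223 / 0.006254 = 35660 d
   = 35660 / 365 = 97.7 yr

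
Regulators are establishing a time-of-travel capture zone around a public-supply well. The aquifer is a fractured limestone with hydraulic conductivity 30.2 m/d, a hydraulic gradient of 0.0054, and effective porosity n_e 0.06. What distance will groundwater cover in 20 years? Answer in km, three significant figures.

19.8 km

Specific discharge q = 30.2 × 0.0054 = 0.1631 m/d
v = Ki/n = 30.2·0.0054/0.06 = 2.718 m/d
T = 20 yr × 365 = 7300 d
L = v × T = 2.718 × 7300 = 19840 m
   = 19.8 km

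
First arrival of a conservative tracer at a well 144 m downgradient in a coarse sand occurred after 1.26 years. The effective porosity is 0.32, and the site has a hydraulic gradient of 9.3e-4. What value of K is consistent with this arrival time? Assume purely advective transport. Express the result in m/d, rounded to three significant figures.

t = 1.26 years = 459.9 d
v = L / t = 144 / 459.9 = 0.3131 m/d
K = v · n / i = 0.3131 × 0.32 / 9.3e-4 = 108 m/d

108 m/d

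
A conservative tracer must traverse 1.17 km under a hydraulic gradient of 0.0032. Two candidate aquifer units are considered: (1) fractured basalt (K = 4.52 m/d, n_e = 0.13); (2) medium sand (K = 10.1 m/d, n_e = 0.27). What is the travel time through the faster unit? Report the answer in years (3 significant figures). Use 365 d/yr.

Unit 1 (fractured basalt): v = 4.52×0.0032/0.13 = 0.1113 m/d, t = 1170/0.1113 = 10520 d
Unit 2 (medium sand): v = 10.1×0.0032/0.27 = 0.1197 m/d, t = 1170/0.1197 = 9774 d
Faster: 9774 d / 365 = 26.8 yr

26.8 years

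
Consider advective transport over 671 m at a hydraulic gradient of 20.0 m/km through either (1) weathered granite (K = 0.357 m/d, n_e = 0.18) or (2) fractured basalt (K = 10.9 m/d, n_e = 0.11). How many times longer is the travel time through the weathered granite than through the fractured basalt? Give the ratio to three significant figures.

Unit 1 (weathered granite): v = 0.357×0.020/0.18 = 0.03967 m/d, t = 671/0.03967 = 16920 d
Unit 2 (fractured basalt): v = 10.9×0.020/0.11 = 1.982 m/d, t = 671/1.982 = 338.6 d
t(weathered granite) / t(fractured basalt) = 16920/338.6 = 50.0

50.0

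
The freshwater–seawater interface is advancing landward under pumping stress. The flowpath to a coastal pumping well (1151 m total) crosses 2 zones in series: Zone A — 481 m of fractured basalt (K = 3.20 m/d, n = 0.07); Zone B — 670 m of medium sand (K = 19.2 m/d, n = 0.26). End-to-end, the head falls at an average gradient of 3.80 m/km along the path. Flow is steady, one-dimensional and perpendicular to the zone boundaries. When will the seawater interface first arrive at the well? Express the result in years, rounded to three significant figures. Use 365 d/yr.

24.1 years

Continuity: the same q passes through each zone, so ΔH = q·Σ(L_j/K_j) — the zones act as resistances in series.
Σ(L/K) = 481/3.20 + 670/19.2 = 150.3 + 34.90 = 185.2 d
K_eq = L_total / Σ(L/K) = 1151 / 185.2 = 6.215 m/d
q = K_eq · i = 6.215 × 0.0038 = 0.02362 m/d (same in every zone)
Zone A: v = q/n = 0.02362/0.07 = 0.3374 m/d → t_A = 481/0.3374 = 1426 d
Zone B: v = q/n = 0.02362/0.26 = 0.09083 m/d → t_B = 670/0.09083 = 7376 d
Total t = 1426 + 7376 = 8802 d
   = 8802 / 365 = 24.1 yr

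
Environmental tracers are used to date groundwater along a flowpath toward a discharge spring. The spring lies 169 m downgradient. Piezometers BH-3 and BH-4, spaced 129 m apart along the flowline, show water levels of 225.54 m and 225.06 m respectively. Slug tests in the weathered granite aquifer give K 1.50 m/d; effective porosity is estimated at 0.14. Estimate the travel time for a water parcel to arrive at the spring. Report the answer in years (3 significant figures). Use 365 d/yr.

11.6 years

Hydraulic gradient i = (225.54 − 225.06) / 129 = 0.48 / 129 = 0.003721
Specific discharge q = 1.50 × 0.003721 = 0.005581 m/d
v = Ki/n = 1.50·0.003721/0.14 = 0.03987 m/d
t = L / v = 169 / 0.03987 = 4239 d
   = 4239 / 365 = 11.6 yr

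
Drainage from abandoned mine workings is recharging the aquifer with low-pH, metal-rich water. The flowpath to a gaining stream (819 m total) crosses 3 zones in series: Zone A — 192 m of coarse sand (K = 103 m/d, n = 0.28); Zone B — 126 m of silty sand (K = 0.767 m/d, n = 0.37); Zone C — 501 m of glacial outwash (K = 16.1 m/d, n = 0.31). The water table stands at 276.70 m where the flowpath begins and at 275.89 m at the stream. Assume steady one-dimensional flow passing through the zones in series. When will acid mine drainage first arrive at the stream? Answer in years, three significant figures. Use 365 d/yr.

Total head drop ΔH = 276.70 − 275.89 = 0.81 m
Continuity: the same q passes through each zone, so ΔH = q·Σ(L_j/K_j) — the zones act as resistances in series.
Σ(L/K) = 192/103 + 126/0.767 + 501/16.1 = 1.864 + 164.3 + 31.12 = 197.3 d
q = ΔH / Σ(L/K) = 0.81 / 197.3 = 0.004106 m/d (same in every zone)
Zone A: v = q/n = 0.004106/0.28 = 0.01467 m/d → t_A = 192/0.01467 = 13090 d
Zone B: v = q/n = 0.004106/0.37 = 0.01110 m/d → t_B = 126/0.01110 = 11350 d
Zone C: v = q/n = 0.004106/0.31 = 0.01325 m/d → t_C = 501/0.01325 = 37820 d
Total t = 13090 + 11350 + 37820 = 62270 d
   = 62270 / 365 = 171 yr

171 years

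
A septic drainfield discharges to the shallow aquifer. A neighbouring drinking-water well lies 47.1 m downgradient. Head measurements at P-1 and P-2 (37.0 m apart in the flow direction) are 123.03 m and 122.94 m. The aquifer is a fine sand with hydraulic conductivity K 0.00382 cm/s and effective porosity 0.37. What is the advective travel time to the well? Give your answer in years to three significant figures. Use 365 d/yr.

5.95 years

Hydraulic gradient i = (123.03 − 122.94) / 37.0 = 0.09 / 37.0 = 0.002432
K = 0.00382 cm/s × 864 = 3.300 m/d
Darcy flux q = K·i = 3.300 × 0.002432 = 0.008028 m/d
Average linear velocity = 0.008028 / 0.37 = 0.02170 m/d
t = L / v = 47.1 / 0.02170 = 2171 d
   = 2171 / 365 = 5.95 yr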